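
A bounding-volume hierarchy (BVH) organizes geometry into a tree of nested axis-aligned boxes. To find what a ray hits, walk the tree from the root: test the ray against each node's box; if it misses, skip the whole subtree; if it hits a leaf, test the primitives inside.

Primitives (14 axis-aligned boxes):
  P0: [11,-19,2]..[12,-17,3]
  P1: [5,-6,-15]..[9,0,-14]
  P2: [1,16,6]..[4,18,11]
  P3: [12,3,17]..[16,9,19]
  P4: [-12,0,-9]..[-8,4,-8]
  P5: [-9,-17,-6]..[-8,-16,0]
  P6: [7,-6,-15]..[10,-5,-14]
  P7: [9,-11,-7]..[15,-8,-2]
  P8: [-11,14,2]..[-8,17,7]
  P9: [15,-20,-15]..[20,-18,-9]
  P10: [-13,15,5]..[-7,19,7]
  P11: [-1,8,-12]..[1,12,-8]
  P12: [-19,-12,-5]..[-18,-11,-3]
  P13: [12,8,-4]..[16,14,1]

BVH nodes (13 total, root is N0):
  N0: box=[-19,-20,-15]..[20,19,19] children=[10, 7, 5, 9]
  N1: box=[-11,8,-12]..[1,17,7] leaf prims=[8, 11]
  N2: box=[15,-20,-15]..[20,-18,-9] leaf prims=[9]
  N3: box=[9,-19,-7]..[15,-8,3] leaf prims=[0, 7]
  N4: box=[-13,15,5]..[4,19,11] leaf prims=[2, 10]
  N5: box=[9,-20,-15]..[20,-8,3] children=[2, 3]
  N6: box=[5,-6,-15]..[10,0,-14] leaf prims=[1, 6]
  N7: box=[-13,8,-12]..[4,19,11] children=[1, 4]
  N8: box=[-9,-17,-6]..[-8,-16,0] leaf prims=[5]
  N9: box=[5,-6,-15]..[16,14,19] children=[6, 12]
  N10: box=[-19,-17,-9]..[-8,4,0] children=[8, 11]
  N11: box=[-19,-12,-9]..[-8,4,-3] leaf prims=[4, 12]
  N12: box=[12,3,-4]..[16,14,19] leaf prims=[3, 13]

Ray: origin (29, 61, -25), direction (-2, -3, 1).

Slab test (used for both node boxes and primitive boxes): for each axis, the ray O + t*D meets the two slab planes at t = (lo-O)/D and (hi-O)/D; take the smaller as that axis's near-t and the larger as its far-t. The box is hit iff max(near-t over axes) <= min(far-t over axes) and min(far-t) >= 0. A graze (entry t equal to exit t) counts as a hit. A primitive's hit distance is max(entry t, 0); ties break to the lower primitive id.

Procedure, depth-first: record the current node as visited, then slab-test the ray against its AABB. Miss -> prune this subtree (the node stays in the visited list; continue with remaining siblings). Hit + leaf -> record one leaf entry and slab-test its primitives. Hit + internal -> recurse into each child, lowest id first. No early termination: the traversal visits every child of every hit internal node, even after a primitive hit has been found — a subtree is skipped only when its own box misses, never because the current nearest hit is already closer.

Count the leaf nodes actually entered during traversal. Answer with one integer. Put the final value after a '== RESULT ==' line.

Walk:
N0 x:[9/2,24] y:[14,27] z:[10,44] -> hit [14,24], descend [5, 7, 9, 10]
  N5 x:[9/2,10] y:[23,27] z:[10,28] -> miss, prune
  N7 x:[25/2,21] y:[14,53/3] z:[13,36] -> hit [14,53/3], descend [1, 4]
    N1 x:[14,20] y:[44/3,53/3] z:[13,32] -> hit [44/3,53/3] leaf, test {P8(miss), P11(miss)}
    N4 x:[25/2,21] y:[14,46/3] z:[30,36] -> miss, prune
  N9 x:[13/2,12] y:[47/3,67/3] z:[10,44] -> miss, prune
  N10 x:[37/2,24] y:[19,26] z:[16,25] -> hit [19,24], descend [8, 11]
    N8 x:[37/2,19] y:[77/3,26] z:[19,25] -> miss, prune
    N11 x:[37/2,24] y:[19,73/3] z:[16,22] -> hit [19,22] leaf, test {P4(miss), P12(miss)}

order=[0, 5, 7, 1, 4, 9, 10, 8, 11]  |boxes|=9  |leaves|=2  hit=miss

== RESULT ==
2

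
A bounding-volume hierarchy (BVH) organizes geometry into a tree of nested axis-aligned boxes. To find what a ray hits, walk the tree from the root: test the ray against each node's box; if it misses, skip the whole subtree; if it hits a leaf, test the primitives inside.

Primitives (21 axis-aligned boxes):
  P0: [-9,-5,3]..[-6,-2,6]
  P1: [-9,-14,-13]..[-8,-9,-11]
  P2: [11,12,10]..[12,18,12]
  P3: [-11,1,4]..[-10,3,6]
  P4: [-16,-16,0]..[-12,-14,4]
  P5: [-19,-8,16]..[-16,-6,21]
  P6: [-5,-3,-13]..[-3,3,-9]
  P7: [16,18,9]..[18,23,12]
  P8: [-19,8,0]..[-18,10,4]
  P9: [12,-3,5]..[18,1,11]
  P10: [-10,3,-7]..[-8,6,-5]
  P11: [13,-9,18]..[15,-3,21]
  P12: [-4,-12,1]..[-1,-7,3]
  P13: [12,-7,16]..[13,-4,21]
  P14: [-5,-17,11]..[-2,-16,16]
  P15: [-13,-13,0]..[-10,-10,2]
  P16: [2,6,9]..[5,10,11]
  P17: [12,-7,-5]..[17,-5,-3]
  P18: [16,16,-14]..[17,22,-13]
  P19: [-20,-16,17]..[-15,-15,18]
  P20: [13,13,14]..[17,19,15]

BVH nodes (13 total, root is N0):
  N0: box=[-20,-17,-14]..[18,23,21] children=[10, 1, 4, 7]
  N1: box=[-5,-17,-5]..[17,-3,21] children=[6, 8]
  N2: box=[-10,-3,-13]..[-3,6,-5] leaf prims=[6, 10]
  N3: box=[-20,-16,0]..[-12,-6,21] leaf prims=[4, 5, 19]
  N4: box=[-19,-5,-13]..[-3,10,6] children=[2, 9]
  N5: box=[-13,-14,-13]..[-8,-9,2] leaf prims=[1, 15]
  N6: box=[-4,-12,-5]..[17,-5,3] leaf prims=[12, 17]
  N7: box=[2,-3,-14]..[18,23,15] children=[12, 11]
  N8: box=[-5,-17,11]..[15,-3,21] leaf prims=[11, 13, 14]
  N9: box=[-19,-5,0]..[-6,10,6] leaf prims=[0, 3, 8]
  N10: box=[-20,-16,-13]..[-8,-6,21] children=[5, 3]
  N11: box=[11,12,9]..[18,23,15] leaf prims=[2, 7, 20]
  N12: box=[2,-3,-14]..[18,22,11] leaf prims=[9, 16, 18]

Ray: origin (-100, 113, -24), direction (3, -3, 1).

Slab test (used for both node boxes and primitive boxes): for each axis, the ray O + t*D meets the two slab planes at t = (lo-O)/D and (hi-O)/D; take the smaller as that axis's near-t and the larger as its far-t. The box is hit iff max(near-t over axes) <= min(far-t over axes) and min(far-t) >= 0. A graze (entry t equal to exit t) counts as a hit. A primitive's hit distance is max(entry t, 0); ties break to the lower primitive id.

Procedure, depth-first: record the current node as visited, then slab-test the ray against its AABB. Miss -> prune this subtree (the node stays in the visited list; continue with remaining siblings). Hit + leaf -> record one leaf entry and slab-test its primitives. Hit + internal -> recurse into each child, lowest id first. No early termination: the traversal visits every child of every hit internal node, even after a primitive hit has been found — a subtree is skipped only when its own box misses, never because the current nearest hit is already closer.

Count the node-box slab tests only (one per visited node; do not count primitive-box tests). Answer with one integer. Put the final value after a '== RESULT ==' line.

Trace the traversal:
N0 x:[80/3,118/3] y:[30,130/3] z:[10,45] -> hit [30,118/3], descend [1, 4, 7, 10]
  N1 x:[95/3,39] y:[116/3,130/3] z:[19,45] -> hit [116/3,39], descend [6, 8]
    N6 x:[32,39] y:[118/3,125/3] z:[19,27] -> miss, prune
    N8 x:[95/3,115/3] y:[116/3,130/3] z:[35,45] -> miss, prune
  N4 x:[27,97/3] y:[103/3,118/3] z:[11,30] -> miss, prune
  N7 x:[34,118/3] y:[30,116/3] z:[10,39] -> hit [34,116/3], descend [11, 12]
    N11 x:[37,118/3] y:[30,101/3] z:[33,39] -> miss, prune
    N12 x:[34,118/3] y:[91/3,116/3] z:[10,35] -> hit [34,35] leaf, test {P9(miss), P16@t=103/3, P18(miss)}
  N10 x:[80/3,92/3] y:[119/3,43] z:[11,45] -> miss, prune

order=[0, 1, 6, 8, 4, 7, 11, 12, 10]  |boxes|=9  |leaves|=1  hit=P16

== RESULT ==
9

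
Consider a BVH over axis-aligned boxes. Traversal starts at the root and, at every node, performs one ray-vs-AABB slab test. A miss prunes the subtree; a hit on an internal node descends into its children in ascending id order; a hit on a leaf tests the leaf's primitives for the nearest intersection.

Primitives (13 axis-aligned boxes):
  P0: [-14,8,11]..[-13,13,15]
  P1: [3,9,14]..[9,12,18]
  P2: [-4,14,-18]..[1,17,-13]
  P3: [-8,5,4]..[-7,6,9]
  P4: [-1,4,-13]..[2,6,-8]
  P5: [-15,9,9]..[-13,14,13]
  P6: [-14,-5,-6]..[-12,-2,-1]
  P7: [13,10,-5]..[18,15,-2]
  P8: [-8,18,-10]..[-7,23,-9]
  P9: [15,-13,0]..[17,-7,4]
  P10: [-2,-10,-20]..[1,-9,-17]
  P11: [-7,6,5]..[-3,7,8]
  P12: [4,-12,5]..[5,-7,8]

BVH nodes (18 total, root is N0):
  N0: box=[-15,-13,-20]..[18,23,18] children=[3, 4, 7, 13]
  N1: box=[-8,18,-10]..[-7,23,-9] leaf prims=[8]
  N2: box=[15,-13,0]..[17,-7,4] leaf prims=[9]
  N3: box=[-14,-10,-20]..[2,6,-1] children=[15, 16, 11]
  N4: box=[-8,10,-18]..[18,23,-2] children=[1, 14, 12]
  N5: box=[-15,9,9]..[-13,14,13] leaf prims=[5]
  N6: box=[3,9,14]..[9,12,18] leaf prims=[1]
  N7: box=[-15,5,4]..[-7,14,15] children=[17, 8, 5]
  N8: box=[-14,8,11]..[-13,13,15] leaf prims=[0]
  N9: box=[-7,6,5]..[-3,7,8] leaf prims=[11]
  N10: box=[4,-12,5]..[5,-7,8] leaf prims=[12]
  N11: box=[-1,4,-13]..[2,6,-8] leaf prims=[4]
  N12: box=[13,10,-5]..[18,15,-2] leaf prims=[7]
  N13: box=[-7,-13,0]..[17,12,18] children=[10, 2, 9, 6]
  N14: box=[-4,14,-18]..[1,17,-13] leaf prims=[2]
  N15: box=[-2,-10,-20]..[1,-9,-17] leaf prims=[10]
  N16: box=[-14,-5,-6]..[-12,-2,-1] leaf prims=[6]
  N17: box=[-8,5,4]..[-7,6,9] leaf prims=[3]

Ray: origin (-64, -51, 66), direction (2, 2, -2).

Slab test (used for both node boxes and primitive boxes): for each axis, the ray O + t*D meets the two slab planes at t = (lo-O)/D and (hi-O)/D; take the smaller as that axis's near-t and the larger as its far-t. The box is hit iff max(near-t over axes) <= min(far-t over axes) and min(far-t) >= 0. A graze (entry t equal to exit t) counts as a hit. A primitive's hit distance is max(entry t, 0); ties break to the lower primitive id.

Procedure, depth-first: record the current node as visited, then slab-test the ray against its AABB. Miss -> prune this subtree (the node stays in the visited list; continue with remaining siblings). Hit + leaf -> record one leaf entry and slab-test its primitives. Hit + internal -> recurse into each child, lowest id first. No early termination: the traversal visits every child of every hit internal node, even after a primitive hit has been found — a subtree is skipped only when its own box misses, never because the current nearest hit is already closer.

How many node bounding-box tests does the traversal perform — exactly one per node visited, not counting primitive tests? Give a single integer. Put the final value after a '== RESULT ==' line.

Walk:
N0 x:[49/2,41] y:[19,37] z:[24,43] -> hit [49/2,37], descend [3, 4, 7, 13]
  N3 x:[25,33] y:[41/2,57/2] z:[67/2,43] -> miss, prune
  N4 x:[28,41] y:[61/2,37] z:[34,42] -> hit [34,37], descend [1, 12, 14]
    N1 x:[28,57/2] y:[69/2,37] z:[75/2,38] -> miss, prune
    N12 x:[77/2,41] y:[61/2,33] z:[34,71/2] -> miss, prune
    N14 x:[30,65/2] y:[65/2,34] z:[79/2,42] -> miss, prune
  N7 x:[49/2,57/2] y:[28,65/2] z:[51/2,31] -> hit [28,57/2], descend [5, 8, 17]
    N5 x:[49/2,51/2] y:[30,65/2] z:[53/2,57/2] -> miss, prune
    N8 x:[25,51/2] y:[59/2,32] z:[51/2,55/2] -> miss, prune
    N17 x:[28,57/2] y:[28,57/2] z:[57/2,31] -> hit [57/2,57/2] leaf, test {P3@t=57/2}
  N13 x:[57/2,81/2] y:[19,63/2] z:[24,33] -> hit [57/2,63/2], descend [2, 6, 9, 10]
    N2 x:[79/2,81/2] y:[19,22] z:[31,33] -> miss, prune
    N6 x:[67/2,73/2] y:[30,63/2] z:[24,26] -> miss, prune
    N9 x:[57/2,61/2] y:[57/2,29] z:[29,61/2] -> hit [29,29] leaf, test {P11@t=29}
    N10 x:[34,69/2] y:[39/2,22] z:[29,61/2] -> miss, prune

order=[0, 3, 4, 1, 12, 14, 7, 5, 8, 17, 13, 2, 6, 9, 10]  |boxes|=15  |leaves|=2  hit=P3

== RESULT ==
15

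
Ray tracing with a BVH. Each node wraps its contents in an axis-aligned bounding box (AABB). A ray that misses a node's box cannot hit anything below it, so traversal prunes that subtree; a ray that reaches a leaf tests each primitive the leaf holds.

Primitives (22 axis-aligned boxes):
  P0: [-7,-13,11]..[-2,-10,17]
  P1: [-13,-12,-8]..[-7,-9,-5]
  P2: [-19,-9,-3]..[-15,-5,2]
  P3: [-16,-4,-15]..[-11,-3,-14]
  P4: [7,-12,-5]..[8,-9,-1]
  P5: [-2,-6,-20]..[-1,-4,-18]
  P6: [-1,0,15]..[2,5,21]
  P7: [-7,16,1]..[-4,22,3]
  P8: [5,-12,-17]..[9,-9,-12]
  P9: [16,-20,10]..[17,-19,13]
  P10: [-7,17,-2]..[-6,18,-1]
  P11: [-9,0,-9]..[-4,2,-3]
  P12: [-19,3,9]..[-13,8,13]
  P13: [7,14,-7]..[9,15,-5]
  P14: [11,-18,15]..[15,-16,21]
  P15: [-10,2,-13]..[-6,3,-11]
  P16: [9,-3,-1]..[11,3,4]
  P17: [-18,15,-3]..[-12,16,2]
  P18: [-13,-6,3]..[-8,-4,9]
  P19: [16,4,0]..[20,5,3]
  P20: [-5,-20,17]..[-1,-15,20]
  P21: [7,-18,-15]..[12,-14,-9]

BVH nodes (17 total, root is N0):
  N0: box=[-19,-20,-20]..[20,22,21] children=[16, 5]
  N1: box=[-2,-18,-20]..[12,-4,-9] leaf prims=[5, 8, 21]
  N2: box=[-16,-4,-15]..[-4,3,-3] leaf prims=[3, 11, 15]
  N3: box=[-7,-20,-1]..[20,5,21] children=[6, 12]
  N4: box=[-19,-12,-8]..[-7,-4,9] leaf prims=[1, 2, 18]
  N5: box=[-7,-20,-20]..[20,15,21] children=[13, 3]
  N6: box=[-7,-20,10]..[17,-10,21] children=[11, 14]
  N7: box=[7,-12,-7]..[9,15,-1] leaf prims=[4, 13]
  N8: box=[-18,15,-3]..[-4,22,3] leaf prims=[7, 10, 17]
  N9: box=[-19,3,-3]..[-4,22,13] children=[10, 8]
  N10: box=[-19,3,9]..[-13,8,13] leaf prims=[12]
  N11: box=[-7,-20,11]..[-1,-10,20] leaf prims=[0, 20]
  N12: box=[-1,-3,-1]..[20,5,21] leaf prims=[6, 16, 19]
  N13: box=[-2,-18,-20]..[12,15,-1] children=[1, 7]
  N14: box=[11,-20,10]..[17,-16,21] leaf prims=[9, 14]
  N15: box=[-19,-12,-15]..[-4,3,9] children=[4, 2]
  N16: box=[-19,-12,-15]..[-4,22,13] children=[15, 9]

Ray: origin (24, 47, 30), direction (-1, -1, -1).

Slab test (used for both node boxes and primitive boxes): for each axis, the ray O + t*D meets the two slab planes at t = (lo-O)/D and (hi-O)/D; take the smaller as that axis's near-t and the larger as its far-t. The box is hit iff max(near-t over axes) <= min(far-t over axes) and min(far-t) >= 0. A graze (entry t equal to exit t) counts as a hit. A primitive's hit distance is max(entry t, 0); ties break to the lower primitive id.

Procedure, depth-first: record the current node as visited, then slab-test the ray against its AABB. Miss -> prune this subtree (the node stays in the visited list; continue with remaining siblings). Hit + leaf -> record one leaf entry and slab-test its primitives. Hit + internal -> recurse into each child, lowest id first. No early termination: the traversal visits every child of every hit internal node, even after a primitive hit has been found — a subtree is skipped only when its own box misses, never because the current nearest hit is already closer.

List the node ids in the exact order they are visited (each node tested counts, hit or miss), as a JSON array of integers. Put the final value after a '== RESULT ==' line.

Traverse from the root:
N0 x:[4,43] y:[25,67] z:[9,50] -> hit [25,43], descend [5, 16]
  N5 x:[4,31] y:[32,67] z:[9,50] -> miss, prune
  N16 x:[28,43] y:[25,59] z:[17,45] -> hit [28,43], descend [9, 15]
    N9 x:[28,43] y:[25,44] z:[17,33] -> hit [28,33], descend [8, 10]
      N8 x:[28,42] y:[25,32] z:[27,33] -> hit [28,32] leaf, test {P7@t=28, P10(miss), P17(miss)}
      N10 x:[37,43] y:[39,44] z:[17,21] -> miss, prune
    N15 x:[28,43] y:[44,59] z:[21,45] -> miss, prune

7 AABB tests over nodes [0, 5, 16, 9, 8, 10, 15]; 1 leaf entered; closest P7.

== RESULT ==
[0, 5, 16, 9, 8, 10, 15]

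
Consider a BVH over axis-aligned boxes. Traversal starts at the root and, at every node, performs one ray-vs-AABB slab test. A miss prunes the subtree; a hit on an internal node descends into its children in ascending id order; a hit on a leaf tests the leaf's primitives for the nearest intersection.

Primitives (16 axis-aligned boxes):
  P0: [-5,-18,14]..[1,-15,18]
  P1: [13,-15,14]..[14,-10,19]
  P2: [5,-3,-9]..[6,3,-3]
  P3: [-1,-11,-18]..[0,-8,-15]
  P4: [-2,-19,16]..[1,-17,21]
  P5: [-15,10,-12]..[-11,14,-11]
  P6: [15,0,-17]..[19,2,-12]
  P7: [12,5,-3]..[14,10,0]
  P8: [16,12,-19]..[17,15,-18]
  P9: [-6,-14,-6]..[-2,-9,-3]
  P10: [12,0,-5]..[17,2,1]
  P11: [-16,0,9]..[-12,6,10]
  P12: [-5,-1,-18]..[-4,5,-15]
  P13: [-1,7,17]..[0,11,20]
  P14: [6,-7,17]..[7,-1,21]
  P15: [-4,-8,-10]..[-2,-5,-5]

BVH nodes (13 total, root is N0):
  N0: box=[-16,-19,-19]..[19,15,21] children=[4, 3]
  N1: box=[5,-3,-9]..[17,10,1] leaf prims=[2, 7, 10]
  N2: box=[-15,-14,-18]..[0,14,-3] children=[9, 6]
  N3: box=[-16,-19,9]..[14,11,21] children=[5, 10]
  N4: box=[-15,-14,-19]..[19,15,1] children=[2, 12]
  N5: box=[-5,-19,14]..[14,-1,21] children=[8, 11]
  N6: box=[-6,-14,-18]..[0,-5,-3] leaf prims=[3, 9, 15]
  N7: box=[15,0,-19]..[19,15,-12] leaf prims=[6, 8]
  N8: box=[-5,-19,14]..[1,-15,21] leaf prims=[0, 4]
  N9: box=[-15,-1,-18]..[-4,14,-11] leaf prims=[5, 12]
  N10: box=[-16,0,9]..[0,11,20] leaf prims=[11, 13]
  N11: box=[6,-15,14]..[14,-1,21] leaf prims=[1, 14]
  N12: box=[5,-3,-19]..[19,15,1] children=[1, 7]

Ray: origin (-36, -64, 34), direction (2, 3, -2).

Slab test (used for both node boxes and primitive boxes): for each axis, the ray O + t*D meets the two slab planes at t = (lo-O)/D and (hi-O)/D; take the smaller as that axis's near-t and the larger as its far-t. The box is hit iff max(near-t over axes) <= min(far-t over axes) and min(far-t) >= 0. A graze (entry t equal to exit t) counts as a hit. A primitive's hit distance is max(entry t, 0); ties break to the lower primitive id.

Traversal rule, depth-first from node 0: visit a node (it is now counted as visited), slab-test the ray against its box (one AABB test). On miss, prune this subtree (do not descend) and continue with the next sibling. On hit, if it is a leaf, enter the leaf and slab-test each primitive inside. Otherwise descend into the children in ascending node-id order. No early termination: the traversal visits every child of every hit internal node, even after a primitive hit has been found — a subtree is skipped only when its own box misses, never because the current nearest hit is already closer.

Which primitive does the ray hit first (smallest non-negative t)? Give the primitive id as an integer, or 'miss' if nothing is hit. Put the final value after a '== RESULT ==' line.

Walk:
N0 x:[10,55/2] y:[15,79/3] z:[13/2,53/2] -> hit [15,79/3], descend [3, 4]
  N3 x:[10,25] y:[15,25] z:[13/2,25/2] -> miss, prune
  N4 x:[21/2,55/2] y:[50/3,79/3] z:[33/2,53/2] -> hit [50/3,79/3], descend [2, 12]
    N2 x:[21/2,18] y:[50/3,26] z:[37/2,26] -> miss, prune
    N12 x:[41/2,55/2] y:[61/3,79/3] z:[33/2,53/2] -> hit [41/2,79/3], descend [1, 7]
      N1 x:[41/2,53/2] y:[61/3,74/3] z:[33/2,43/2] -> hit [41/2,43/2] leaf, test {P2@t=41/2, P7(miss), P10(miss)}
      N7 x:[51/2,55/2] y:[64/3,79/3] z:[23,53/2] -> hit [51/2,79/3] leaf, test {P6(miss), P8@t=26}

7 AABB tests over nodes [0, 3, 4, 2, 12, 1, 7]; 2 leaves entered; closest P2.

== RESULT ==
2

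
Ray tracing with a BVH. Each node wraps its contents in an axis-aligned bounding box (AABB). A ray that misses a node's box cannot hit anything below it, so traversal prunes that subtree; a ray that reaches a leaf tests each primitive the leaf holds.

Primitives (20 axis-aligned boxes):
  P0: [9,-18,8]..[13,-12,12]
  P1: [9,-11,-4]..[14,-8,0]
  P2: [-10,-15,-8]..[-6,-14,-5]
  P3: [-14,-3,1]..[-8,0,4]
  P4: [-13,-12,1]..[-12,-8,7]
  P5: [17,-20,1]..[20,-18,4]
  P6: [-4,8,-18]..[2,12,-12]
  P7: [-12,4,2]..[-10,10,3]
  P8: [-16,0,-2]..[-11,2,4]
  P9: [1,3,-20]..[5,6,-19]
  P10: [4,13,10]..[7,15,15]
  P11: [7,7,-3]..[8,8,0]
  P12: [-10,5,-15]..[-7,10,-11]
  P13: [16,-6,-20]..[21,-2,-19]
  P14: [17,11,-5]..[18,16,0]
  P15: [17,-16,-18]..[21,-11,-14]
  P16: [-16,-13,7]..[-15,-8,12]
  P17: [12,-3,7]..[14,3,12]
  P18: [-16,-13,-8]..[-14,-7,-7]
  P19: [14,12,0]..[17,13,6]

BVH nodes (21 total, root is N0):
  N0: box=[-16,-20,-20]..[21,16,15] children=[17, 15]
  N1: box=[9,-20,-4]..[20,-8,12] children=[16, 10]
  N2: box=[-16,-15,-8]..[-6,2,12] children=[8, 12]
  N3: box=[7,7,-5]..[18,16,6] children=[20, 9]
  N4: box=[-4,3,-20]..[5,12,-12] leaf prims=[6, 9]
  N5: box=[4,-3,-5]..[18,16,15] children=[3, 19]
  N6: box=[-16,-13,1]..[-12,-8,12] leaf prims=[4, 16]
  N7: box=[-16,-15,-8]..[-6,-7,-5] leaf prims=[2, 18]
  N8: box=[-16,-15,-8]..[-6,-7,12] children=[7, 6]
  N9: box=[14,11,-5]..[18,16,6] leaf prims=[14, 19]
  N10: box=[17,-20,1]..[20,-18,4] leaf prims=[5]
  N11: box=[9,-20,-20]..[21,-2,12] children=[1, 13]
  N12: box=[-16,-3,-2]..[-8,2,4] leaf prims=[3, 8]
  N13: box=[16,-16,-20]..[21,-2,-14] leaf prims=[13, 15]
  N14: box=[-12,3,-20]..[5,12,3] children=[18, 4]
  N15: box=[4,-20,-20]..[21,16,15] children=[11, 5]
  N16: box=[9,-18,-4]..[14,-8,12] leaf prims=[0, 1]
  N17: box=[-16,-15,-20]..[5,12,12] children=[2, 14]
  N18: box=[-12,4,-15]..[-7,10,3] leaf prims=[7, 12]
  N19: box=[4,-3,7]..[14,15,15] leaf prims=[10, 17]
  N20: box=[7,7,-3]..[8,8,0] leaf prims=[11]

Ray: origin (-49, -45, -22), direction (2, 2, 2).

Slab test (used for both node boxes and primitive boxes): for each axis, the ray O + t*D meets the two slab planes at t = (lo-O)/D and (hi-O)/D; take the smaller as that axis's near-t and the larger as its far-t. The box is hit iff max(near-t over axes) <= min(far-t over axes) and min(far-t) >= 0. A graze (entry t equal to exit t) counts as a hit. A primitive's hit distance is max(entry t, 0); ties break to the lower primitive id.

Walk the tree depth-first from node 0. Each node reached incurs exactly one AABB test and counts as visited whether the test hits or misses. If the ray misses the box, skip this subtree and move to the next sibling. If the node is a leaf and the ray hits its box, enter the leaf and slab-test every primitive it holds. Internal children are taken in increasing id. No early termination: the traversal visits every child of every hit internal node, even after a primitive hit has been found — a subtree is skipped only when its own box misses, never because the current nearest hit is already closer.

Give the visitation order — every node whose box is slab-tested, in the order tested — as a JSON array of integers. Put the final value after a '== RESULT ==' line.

Trace the traversal:
N0 x:[33/2,35] y:[25/2,61/2] z:[1,37/2] -> hit [33/2,37/2], descend [15, 17]
  N15 x:[53/2,35] y:[25/2,61/2] z:[1,37/2] -> miss, prune
  N17 x:[33/2,27] y:[15,57/2] z:[1,17] -> hit [33/2,17], descend [2, 14]
    N2 x:[33/2,43/2] y:[15,47/2] z:[7,17] -> hit [33/2,17], descend [8, 12]
      N8 x:[33/2,43/2] y:[15,19] z:[7,17] -> hit [33/2,17], descend [6, 7]
        N6 x:[33/2,37/2] y:[16,37/2] z:[23/2,17] -> hit [33/2,17] leaf, test {P4(miss), P16@t=33/2}
        N7 x:[33/2,43/2] y:[15,19] z:[7,17/2] -> miss, prune
      N12 x:[33/2,41/2] y:[21,47/2] z:[10,13] -> miss, prune
    N14 x:[37/2,27] y:[24,57/2] z:[1,25/2] -> miss, prune

9 AABB tests over nodes [0, 15, 17, 2, 8, 6, 7, 12, 14]; 1 leaf entered; closest P16.

== RESULT ==
[0, 15, 17, 2, 8, 6, 7, 12, 14]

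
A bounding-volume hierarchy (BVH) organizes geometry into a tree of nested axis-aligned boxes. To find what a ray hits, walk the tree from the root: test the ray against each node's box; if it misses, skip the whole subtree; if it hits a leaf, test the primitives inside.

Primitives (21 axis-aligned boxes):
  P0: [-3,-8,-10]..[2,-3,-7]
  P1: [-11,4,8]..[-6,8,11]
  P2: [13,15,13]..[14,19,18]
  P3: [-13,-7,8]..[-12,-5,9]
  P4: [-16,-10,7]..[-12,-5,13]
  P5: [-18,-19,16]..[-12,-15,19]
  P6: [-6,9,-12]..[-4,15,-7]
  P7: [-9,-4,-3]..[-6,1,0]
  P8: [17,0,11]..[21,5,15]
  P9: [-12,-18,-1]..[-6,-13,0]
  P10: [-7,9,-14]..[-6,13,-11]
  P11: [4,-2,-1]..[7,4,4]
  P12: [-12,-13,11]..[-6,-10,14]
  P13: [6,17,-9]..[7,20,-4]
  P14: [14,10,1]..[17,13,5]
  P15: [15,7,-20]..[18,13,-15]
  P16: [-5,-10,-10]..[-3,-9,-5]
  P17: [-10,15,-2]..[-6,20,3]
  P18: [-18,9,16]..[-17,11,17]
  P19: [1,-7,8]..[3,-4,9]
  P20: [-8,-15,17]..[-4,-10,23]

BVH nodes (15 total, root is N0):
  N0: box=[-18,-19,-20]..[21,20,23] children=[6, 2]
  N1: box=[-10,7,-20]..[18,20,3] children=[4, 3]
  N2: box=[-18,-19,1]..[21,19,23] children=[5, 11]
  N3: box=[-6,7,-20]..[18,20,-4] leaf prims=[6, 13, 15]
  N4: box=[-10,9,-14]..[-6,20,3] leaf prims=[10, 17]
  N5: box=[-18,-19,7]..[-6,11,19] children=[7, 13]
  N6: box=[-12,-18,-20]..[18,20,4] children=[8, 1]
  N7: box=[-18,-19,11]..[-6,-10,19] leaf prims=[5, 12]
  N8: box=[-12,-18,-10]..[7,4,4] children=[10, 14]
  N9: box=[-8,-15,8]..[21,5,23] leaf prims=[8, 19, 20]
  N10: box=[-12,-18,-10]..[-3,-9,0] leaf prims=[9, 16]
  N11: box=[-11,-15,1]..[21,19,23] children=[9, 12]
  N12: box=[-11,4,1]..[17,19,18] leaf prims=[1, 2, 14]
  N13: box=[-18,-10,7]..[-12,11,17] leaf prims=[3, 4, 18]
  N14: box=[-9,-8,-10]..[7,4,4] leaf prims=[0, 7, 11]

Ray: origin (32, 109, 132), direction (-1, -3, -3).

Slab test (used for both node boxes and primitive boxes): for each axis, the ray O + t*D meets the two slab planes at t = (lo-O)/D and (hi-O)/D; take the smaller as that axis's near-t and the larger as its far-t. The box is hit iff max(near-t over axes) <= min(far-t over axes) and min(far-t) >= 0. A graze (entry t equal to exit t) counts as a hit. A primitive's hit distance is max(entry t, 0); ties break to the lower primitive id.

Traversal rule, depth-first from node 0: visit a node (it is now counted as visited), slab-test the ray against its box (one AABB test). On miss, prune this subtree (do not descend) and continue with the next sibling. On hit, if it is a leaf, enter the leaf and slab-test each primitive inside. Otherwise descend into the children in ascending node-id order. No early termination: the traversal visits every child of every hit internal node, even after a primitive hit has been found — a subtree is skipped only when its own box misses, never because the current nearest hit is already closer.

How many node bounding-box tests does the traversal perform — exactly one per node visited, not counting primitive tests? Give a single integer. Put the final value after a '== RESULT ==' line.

Traverse from the root:
N0 x:[11,50] y:[89/3,128/3] z:[109/3,152/3] -> hit [109/3,128/3], descend [2, 6]
  N2 x:[11,50] y:[30,128/3] z:[109/3,131/3] -> hit [109/3,128/3], descend [5, 11]
    N5 x:[38,50] y:[98/3,128/3] z:[113/3,125/3] -> hit [38,125/3], descend [7, 13]
      N7 x:[38,50] y:[119/3,128/3] z:[113/3,121/3] -> hit [119/3,121/3] leaf, test {P5(miss), P12@t=119/3}
      N13 x:[44,50] y:[98/3,119/3] z:[115/3,125/3] -> miss, prune
    N11 x:[11,43] y:[30,124/3] z:[109/3,131/3] -> hit [109/3,124/3], descend [9, 12]
      N9 x:[11,40] y:[104/3,124/3] z:[109/3,124/3] -> hit [109/3,40] leaf, test {P8(miss), P19(miss), P20(miss)}
      N12 x:[15,43] y:[30,35] z:[38,131/3] -> miss, prune
  N6 x:[14,44] y:[89/3,127/3] z:[128/3,152/3] -> miss, prune

order=[0, 2, 5, 7, 13, 11, 9, 12, 6]  |boxes|=9  |leaves|=2  hit=P12

== RESULT ==
9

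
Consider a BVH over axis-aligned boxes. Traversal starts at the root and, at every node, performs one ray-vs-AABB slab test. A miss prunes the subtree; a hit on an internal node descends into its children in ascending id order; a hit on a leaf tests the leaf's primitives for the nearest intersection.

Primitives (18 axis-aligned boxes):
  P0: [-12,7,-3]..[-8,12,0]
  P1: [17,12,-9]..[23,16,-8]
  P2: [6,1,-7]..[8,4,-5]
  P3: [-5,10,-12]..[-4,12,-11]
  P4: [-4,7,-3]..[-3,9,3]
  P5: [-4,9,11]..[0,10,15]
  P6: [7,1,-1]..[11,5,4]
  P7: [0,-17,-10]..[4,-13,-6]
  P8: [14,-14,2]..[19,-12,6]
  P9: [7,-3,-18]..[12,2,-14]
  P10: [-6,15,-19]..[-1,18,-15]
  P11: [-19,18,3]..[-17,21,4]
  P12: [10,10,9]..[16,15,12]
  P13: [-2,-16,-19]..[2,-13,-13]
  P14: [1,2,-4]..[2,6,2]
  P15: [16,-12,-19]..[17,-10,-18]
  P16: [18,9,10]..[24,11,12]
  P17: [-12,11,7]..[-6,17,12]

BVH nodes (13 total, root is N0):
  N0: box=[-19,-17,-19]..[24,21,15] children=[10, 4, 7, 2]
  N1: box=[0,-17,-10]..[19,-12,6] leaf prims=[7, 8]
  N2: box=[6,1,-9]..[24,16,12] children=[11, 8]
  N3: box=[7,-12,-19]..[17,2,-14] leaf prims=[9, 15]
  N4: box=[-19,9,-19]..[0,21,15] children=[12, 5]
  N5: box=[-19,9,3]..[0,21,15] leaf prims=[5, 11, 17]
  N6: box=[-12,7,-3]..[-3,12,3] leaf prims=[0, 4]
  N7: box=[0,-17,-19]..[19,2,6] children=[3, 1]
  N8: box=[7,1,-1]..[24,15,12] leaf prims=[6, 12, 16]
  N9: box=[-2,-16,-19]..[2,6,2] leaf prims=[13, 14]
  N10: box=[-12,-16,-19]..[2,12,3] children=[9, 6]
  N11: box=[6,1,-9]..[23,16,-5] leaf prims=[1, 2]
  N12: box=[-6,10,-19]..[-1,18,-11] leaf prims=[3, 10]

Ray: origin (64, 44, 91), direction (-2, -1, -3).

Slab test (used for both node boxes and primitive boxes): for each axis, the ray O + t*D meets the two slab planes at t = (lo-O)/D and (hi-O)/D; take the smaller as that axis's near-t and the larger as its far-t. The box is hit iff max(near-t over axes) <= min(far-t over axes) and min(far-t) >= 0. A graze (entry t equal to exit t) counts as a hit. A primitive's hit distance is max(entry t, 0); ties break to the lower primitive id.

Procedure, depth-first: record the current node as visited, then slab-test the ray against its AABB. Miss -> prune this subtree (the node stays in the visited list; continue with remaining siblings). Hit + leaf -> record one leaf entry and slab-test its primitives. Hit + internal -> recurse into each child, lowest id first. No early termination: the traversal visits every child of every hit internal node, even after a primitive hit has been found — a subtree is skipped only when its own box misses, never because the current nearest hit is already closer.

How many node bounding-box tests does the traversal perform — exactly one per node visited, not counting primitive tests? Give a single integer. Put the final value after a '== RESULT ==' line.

Trace the traversal:
N0 x:[20,83/2] y:[23,61] z:[76/3,110/3] -> hit [76/3,110/3], descend [2, 4, 7, 10]
  N2 x:[20,29] y:[28,43] z:[79/3,100/3] -> hit [28,29], descend [8, 11]
    N8 x:[20,57/2] y:[29,43] z:[79/3,92/3] -> miss, prune
    N11 x:[41/2,29] y:[28,43] z:[32,100/3] -> miss, prune
  N4 x:[32,83/2] y:[23,35] z:[76/3,110/3] -> hit [32,35], descend [5, 12]
    N5 x:[32,83/2] y:[23,35] z:[76/3,88/3] -> miss, prune
    N12 x:[65/2,35] y:[26,34] z:[34,110/3] -> hit [34,34] leaf, test {P3@t=34, P10(miss)}
  N7 x:[45/2,32] y:[42,61] z:[85/3,110/3] -> miss, prune
  N10 x:[31,38] y:[32,60] z:[88/3,110/3] -> hit [32,110/3], descend [6, 9]
    N6 x:[67/2,38] y:[32,37] z:[88/3,94/3] -> miss, prune
    N9 x:[31,33] y:[38,60] z:[89/3,110/3] -> miss, prune

11 AABB tests over nodes [0, 2, 8, 11, 4, 5, 12, 7, 10, 6, 9]; 1 leaf entered; closest P3.

== RESULT ==
11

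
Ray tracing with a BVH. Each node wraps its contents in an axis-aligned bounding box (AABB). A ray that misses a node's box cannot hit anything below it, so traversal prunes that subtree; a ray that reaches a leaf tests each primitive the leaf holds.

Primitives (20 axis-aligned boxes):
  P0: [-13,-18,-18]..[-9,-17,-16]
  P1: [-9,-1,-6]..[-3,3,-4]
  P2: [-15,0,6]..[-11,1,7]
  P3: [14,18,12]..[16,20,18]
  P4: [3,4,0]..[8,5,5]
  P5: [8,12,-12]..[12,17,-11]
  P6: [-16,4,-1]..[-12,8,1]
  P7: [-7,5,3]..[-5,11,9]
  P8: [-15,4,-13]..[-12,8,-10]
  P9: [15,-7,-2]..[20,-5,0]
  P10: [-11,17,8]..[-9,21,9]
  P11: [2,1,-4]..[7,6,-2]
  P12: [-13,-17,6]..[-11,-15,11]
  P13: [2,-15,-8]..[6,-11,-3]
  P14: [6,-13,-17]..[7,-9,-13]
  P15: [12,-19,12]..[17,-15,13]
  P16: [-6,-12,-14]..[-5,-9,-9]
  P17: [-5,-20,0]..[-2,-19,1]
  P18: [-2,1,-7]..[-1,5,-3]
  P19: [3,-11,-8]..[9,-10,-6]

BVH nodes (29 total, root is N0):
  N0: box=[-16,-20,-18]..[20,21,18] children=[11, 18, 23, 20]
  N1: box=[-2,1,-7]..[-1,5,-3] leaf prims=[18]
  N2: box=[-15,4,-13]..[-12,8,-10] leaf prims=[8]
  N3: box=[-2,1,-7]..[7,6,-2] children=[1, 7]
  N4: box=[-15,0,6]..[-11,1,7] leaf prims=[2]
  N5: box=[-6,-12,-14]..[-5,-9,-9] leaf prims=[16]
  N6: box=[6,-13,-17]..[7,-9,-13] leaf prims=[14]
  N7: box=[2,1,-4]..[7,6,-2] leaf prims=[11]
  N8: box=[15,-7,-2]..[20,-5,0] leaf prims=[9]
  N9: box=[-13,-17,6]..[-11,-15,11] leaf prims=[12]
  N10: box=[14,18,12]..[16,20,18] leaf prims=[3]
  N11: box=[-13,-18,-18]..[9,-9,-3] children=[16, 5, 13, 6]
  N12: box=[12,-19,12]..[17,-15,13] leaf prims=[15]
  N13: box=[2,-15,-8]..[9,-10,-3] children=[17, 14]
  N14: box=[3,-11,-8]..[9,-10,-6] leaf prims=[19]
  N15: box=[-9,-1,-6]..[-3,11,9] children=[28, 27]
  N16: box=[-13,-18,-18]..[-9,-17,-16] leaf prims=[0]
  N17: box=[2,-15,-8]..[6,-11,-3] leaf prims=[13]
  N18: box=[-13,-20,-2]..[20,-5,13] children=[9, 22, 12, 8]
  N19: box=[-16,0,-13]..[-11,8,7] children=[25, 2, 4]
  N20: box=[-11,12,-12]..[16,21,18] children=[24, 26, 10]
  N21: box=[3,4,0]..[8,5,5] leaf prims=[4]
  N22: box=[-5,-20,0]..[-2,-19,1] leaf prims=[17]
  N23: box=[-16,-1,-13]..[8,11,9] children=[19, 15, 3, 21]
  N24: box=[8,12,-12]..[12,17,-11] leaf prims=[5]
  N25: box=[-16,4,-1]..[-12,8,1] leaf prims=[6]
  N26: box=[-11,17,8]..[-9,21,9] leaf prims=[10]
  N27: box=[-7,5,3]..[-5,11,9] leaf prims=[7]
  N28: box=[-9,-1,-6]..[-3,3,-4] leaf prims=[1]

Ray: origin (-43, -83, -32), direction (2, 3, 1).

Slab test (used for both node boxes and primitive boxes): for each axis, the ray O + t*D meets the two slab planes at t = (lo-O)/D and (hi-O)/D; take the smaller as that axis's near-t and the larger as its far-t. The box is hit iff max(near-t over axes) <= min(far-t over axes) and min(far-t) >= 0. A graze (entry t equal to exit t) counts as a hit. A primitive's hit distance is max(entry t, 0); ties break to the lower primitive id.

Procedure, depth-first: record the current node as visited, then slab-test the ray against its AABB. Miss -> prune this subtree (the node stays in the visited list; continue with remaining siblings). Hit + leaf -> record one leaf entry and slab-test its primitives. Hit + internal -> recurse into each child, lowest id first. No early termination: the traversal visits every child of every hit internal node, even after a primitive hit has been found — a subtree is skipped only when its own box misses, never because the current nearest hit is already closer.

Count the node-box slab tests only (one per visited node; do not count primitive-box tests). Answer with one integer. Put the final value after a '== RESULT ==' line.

Traverse from the root:
N0 x:[27/2,63/2] y:[21,104/3] z:[14,50] -> hit [21,63/2], descend [11, 18, 20, 23]
  N11 x:[15,26] y:[65/3,74/3] z:[14,29] -> hit [65/3,74/3], descend [5, 6, 13, 16]
    N5 x:[37/2,19] y:[71/3,74/3] z:[18,23] -> miss, prune
    N6 x:[49/2,25] y:[70/3,74/3] z:[15,19] -> miss, prune
    N13 x:[45/2,26] y:[68/3,73/3] z:[24,29] -> hit [24,73/3], descend [14, 17]
      N14 x:[23,26] y:[24,73/3] z:[24,26] -> hit [24,73/3] leaf, test {P19@t=24}
      N17 x:[45/2,49/2] y:[68/3,24] z:[24,29] -> hit [24,24] leaf, test {P13@t=24}
    N16 x:[15,17] y:[65/3,22] z:[14,16] -> miss, prune
  N18 x:[15,63/2] y:[21,26] z:[30,45] -> miss, prune
  N20 x:[16,59/2] y:[95/3,104/3] z:[20,50] -> miss, prune
  N23 x:[27/2,51/2] y:[82/3,94/3] z:[19,41] -> miss, prune

Visited [0, 11, 5, 6, 13, 14, 17, 16, 18, 20, 23]. Tests: 11 box, 2 leaf. Nearest: P13.

== RESULT ==
11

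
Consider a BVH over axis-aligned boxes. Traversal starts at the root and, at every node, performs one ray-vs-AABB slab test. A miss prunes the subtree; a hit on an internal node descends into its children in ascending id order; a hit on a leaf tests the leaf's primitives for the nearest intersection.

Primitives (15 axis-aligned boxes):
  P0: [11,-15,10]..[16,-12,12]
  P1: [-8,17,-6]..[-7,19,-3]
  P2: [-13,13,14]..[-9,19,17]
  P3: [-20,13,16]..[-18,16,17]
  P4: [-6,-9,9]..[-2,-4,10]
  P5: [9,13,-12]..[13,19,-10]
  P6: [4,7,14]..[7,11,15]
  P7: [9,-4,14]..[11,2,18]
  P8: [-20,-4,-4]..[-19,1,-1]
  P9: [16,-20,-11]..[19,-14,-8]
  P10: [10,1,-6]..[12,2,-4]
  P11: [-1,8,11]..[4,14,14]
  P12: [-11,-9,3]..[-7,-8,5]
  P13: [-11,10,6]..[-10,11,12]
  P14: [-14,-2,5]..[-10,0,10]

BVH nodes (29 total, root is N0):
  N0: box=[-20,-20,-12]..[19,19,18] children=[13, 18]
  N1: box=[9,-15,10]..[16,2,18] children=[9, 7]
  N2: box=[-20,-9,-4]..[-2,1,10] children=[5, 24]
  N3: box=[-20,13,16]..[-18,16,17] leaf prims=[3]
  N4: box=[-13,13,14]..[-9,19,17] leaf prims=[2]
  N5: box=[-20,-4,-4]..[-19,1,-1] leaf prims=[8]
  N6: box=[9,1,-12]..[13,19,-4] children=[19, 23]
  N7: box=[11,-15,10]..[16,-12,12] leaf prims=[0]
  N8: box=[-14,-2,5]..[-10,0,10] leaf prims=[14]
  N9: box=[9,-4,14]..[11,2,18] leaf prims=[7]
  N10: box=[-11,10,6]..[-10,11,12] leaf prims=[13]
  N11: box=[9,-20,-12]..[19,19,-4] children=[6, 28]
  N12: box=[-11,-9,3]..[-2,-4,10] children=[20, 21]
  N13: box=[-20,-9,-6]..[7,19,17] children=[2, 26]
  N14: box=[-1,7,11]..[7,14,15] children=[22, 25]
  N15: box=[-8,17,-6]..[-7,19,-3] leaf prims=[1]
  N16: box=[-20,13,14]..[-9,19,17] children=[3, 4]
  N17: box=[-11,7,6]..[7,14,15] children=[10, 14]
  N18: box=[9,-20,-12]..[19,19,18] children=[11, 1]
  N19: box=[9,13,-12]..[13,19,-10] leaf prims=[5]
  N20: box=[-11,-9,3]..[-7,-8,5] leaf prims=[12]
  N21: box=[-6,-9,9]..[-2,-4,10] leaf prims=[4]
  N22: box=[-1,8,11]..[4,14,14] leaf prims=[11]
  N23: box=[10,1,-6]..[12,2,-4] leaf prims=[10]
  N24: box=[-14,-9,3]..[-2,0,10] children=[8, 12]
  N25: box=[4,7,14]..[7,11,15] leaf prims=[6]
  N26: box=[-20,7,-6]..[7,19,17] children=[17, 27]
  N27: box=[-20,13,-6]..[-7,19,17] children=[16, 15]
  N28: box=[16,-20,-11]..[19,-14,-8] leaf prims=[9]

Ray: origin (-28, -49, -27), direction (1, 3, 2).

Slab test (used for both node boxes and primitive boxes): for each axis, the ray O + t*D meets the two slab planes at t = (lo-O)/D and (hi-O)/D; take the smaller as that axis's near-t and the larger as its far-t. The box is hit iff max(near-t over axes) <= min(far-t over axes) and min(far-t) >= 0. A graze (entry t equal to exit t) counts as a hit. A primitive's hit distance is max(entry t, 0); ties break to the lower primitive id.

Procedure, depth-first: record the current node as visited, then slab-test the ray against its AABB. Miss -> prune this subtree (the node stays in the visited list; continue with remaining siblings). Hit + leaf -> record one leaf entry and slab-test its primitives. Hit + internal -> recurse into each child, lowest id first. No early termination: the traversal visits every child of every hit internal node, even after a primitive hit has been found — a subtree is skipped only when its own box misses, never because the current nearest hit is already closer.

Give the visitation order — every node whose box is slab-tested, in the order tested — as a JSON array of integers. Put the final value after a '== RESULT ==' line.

Traverse from the root:
N0 x:[8,47] y:[29/3,68/3] z:[15/2,45/2] -> hit [29/3,45/2], descend [13, 18]
  N13 x:[8,35] y:[40/3,68/3] z:[21/2,22] -> hit [40/3,22], descend [2, 26]
    N2 x:[8,26] y:[40/3,50/3] z:[23/2,37/2] -> hit [40/3,50/3], descend [5, 24]
      N5 x:[8,9] y:[15,50/3] z:[23/2,13] -> miss, prune
      N24 x:[14,26] y:[40/3,49/3] z:[15,37/2] -> hit [15,49/3], descend [8, 12]
        N8 x:[14,18] y:[47/3,49/3] z:[16,37/2] -> hit [16,49/3] leaf, test {P14@t=16}
        N12 x:[17,26] y:[40/3,15] z:[15,37/2] -> miss, prune
    N26 x:[8,35] y:[56/3,68/3] z:[21/2,22] -> hit [56/3,22], descend [17, 27]
      N17 x:[17,35] y:[56/3,21] z:[33/2,21] -> hit [56/3,21], descend [10, 14]
        N10 x:[17,18] y:[59/3,20] z:[33/2,39/2] -> miss, prune
        N14 x:[27,35] y:[56/3,21] z:[19,21] -> miss, prune
      N27 x:[8,21] y:[62/3,68/3] z:[21/2,22] -> hit [62/3,21], descend [15, 16]
        N15 x:[20,21] y:[22,68/3] z:[21/2,12] -> miss, prune
        N16 x:[8,19] y:[62/3,68/3] z:[41/2,22] -> miss, prune
  N18 x:[37,47] y:[29/3,68/3] z:[15/2,45/2] -> miss, prune

15 AABB tests over nodes [0, 13, 2, 5, 24, 8, 12, 26, 17, 10, 14, 27, 15, 16, 18]; 1 leaf entered; closest P14.

== RESULT ==
[0, 13, 2, 5, 24, 8, 12, 26, 17, 10, 14, 27, 15, 16, 18]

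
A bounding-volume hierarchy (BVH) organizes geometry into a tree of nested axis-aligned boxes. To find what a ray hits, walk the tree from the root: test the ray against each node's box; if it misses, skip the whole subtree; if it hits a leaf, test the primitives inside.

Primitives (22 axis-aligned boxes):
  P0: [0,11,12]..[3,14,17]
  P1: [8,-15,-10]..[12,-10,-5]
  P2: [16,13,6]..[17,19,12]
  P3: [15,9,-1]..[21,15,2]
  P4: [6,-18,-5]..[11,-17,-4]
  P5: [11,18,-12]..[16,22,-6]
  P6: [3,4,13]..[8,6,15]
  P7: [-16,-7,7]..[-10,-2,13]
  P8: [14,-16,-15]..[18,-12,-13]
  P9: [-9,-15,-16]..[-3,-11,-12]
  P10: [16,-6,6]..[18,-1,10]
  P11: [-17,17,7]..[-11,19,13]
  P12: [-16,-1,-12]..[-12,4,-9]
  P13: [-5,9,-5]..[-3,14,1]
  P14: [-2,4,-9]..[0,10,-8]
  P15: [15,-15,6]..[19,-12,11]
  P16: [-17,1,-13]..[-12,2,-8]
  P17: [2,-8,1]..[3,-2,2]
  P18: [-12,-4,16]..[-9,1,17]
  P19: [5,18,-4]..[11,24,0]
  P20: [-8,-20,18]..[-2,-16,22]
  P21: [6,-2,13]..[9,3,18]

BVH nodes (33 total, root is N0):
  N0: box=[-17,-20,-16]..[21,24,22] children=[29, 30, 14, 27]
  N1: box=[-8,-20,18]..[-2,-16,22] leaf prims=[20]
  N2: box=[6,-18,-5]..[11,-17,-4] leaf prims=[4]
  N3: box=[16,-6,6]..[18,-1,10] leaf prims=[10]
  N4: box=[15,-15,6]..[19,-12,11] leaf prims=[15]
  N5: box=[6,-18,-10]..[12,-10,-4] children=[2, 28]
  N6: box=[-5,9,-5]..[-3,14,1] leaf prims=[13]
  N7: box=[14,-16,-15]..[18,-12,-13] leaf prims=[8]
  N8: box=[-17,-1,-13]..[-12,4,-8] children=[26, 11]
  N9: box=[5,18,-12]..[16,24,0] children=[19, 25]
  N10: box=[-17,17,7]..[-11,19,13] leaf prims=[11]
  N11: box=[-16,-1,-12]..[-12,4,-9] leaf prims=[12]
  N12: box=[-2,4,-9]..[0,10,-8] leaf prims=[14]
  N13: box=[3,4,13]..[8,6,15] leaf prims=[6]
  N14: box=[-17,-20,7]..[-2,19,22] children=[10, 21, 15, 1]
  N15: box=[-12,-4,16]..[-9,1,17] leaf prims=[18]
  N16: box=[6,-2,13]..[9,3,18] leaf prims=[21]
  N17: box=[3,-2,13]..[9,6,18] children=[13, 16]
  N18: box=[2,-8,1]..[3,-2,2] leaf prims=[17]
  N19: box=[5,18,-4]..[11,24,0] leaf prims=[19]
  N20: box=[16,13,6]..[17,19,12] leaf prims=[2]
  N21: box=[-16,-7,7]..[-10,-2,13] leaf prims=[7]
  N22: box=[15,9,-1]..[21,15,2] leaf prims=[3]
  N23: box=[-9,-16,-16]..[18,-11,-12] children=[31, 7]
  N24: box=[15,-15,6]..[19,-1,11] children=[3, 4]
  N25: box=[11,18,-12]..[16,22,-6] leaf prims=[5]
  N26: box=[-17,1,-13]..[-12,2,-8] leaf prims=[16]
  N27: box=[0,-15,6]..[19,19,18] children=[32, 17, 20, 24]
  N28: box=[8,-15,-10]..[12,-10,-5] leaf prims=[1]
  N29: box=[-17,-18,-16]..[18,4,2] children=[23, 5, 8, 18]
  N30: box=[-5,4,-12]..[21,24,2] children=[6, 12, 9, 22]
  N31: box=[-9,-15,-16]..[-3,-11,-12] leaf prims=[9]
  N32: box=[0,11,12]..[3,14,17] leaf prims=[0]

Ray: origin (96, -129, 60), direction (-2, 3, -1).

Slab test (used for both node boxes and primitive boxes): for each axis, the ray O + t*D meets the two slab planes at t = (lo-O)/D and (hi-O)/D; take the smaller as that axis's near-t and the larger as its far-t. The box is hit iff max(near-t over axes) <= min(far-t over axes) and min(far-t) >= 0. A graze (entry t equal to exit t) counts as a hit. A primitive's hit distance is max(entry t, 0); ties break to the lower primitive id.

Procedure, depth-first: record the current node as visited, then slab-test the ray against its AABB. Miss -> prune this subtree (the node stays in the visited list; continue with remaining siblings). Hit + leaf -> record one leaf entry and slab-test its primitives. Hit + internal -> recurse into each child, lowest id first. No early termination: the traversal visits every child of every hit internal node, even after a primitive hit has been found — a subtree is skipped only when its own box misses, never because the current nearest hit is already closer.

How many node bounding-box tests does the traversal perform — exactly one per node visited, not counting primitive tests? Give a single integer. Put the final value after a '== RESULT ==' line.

Traverse from the root:
N0 x:[75/2,113/2] y:[109/3,51] z:[38,76] -> hit [38,51], descend [14, 27, 29, 30]
  N14 x:[49,113/2] y:[109/3,148/3] z:[38,53] -> hit [49,148/3], descend [1, 10, 15, 21]
    N1 x:[49,52] y:[109/3,113/3] z:[38,42] -> miss, prune
    N10 x:[107/2,113/2] y:[146/3,148/3] z:[47,53] -> miss, prune
    N15 x:[105/2,54] y:[125/3,130/3] z:[43,44] -> miss, prune
    N21 x:[53,56] y:[122/3,127/3] z:[47,53] -> miss, prune
  N27 x:[77/2,48] y:[38,148/3] z:[42,54] -> hit [42,48], descend [17, 20, 24, 32]
    N17 x:[87/2,93/2] y:[127/3,45] z:[42,47] -> hit [87/2,45], descend [13, 16]
      N13 x:[44,93/2] y:[133/3,45] z:[45,47] -> hit [45,45] leaf, test {P6@t=45}
      N16 x:[87/2,45] y:[127/3,44] z:[42,47] -> hit [87/2,44] leaf, test {P21@t=87/2}
    N20 x:[79/2,40] y:[142/3,148/3] z:[48,54] -> miss, prune
    N24 x:[77/2,81/2] y:[38,128/3] z:[49,54] -> miss, prune
    N32 x:[93/2,48] y:[140/3,143/3] z:[43,48] -> hit [140/3,143/3] leaf, test {P0@t=140/3}
  N29 x:[39,113/2] y:[37,133/3] z:[58,76] -> miss, prune
  N30 x:[75/2,101/2] y:[133/3,51] z:[58,72] -> miss, prune

Visited [0, 14, 1, 10, 15, 21, 27, 17, 13, 16, 20, 24, 32, 29, 30]. Tests: 15 box, 3 leaf. Nearest: P21.

== RESULT ==
15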